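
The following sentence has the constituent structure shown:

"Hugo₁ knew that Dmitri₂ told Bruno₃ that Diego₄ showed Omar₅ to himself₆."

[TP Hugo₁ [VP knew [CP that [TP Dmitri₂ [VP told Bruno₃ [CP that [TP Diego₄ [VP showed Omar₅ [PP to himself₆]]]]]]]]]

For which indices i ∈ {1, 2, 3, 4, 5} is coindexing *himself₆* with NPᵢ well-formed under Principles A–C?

*himself* is an anaphor, so Principle A applies: it must be bound in its binding domain.
Binding domain of *himself₆*: the embedded TP, whose subject is Diego₄.
*Hugo₁* c-commands the anaphor but is outside its binding domain → cannot satisfy Principle A.
*Dmitri₂* c-commands the anaphor but is outside its binding domain → cannot satisfy Principle A.
*Bruno₃* c-commands the anaphor but is outside its binding domain → cannot satisfy Principle A.
*Diego₄* c-commands the anaphor within its binding domain → licit binder.
*Omar₅* c-commands the anaphor within its binding domain → licit binder.

{4, 5}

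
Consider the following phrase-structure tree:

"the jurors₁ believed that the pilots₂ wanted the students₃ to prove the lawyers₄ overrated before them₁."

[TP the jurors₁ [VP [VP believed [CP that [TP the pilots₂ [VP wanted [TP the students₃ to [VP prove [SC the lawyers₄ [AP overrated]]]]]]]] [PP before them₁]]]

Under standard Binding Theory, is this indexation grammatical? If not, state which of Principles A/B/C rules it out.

The two coindexed NPs are *the jurors₁* and *them₁*.
*them₁* is a pronoun. Its binding domain is the matrix TP, whose subject is the jurors₁.
*the jurors₁* c-commands it within that domain and carries the same index.
The pronoun is locally bound → Principle B violation.

Principle B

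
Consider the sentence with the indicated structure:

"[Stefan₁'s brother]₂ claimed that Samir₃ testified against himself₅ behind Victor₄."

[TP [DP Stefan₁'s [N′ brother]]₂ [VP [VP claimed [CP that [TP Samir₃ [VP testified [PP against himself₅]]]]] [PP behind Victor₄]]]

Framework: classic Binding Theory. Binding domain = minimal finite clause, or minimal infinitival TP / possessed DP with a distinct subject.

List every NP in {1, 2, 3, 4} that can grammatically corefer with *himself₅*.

*himself* is an anaphor, so Principle A applies: it must be bound in its binding domain.
Binding domain of *himself₅*: the embedded TP, whose subject is Samir₃.
*Stefan₁* does not c-command the anaphor → cannot bind it.
*[Stefan₁'s brother]₂* c-commands the anaphor but is outside its binding domain → cannot satisfy Principle A.
*Samir₃* c-commands the anaphor within its binding domain → licit binder.
*Victor₄* does not c-command the anaphor → cannot bind it.

{3}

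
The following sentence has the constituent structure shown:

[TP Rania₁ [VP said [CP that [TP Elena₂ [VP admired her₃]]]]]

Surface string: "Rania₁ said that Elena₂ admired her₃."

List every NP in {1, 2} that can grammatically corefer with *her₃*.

*her* is a pronoun, so Principle B applies: it must be free in its binding domain.
Binding domain of *her₃*: the embedded TP, whose subject is Elena₂.
*Rania₁* c-commands the pronoun but from outside its binding domain, and is not c-commanded by it → coindexation permitted.
*Elena₂* c-commands the pronoun within its binding domain → coindexation would violate Principle B.

{1}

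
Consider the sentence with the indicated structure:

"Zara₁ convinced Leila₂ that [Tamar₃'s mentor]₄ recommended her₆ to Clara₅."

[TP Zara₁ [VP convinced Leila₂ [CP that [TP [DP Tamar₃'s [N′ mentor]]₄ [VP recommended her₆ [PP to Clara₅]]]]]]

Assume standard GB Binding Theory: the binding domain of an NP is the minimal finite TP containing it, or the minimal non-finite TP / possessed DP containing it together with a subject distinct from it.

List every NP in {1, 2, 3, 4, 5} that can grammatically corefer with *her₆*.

{1, 2, 3}

*her* is a pronoun, so Principle B applies: it must be free in its binding domain.
Binding domain of *her₆*: the embedded TP, whose subject is [Tamar₃'s mentor]₄.
*Zara₁* c-commands the pronoun but from outside its binding domain, and is not c-commanded by it → coindexation permitted.
*Leila₂* c-commands the pronoun but from outside its binding domain, and is not c-commanded by it → coindexation permitted.
*Tamar₃* and the pronoun do not c-command one another → neither Principle B nor Principle C is at stake; coindexation permitted.
*[Tamar₃'s mentor]₄* c-commands the pronoun within its binding domain → coindexation would violate Principle B.
*Clara₅*: the pronoun c-commands this R-expression → coindexation would violate Principle C on *Clara₅*.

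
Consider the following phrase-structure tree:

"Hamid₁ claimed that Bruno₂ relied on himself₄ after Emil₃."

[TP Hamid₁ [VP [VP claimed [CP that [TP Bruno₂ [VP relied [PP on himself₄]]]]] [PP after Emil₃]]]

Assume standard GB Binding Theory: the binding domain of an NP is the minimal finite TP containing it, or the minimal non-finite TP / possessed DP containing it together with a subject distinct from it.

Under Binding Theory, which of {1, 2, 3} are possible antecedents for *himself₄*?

{2}

*himself* is an anaphor, so Principle A applies: it must be bound in its binding domain.
Binding domain of *himself₄*: the embedded TP, whose subject is Bruno₂.
*Hamid₁* c-commands the anaphor but is outside its binding domain → cannot satisfy Principle A.
*Bruno₂* c-commands the anaphor within its binding domain → licit binder.
*Emil₃* does not c-command the anaphor → cannot bind it.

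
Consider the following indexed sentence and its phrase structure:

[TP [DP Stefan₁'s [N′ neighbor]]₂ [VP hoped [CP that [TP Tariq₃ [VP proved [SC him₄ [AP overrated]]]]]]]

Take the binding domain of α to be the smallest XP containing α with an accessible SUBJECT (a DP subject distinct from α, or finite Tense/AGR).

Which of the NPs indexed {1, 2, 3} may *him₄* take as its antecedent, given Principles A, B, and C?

{1, 2}

*him* is a pronoun, so Principle B applies: it must be free in its binding domain.
Binding domain of *him₄*: the embedded TP, whose subject is Tariq₃.
*Stefan₁* and the pronoun do not c-command one another → neither Principle B nor Principle C is at stake; coindexation permitted.
*[Stefan₁'s neighbor]₂* c-commands the pronoun but from outside its binding domain, and is not c-commanded by it → coindexation permitted.
*Tariq₃* c-commands the pronoun within its binding domain → coindexation would violate Principle B.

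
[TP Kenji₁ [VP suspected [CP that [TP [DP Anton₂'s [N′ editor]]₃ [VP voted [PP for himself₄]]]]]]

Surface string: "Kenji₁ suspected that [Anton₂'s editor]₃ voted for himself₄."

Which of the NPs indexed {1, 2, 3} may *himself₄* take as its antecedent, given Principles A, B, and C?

*himself* is an anaphor, so Principle A applies: it must be bound in its binding domain.
Binding domain of *himself₄*: the embedded TP, whose subject is [Anton₂'s editor]₃.
*Kenji₁* c-commands the anaphor but is outside its binding domain → cannot satisfy Principle A.
*Anton₂* does not c-command the anaphor → cannot bind it.
*[Anton₂'s editor]₃* c-commands the anaphor within its binding domain → licit binder.

{3}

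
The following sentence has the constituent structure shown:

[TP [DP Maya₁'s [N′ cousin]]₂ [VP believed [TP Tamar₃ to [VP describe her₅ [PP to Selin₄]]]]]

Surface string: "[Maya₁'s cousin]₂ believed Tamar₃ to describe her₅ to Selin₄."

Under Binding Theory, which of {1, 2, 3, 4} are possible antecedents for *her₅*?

{1, 2}

*her* is a pronoun, so Principle B applies: it must be free in its binding domain.
Binding domain of *her₅*: the embedded TP, whose subject is Tamar₃.
*Maya₁* and the pronoun do not c-command one another → neither Principle B nor Principle C is at stake; coindexation permitted.
*[Maya₁'s cousin]₂* c-commands the pronoun but from outside its binding domain, and is not c-commanded by it → coindexation permitted.
*Tamar₃* c-commands the pronoun within its binding domain → coindexation would violate Principle B.
*Selin₄*: the pronoun c-commands this R-expression → coindexation would violate Principle C on *Selin₄*.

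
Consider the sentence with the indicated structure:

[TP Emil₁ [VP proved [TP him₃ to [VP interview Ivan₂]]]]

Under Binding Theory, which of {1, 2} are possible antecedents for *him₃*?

*him* is a pronoun, so Principle B applies: it must be free in its binding domain.
Binding domain of *him₃*: the matrix TP, whose subject is Emil₁.
*Emil₁* c-commands the pronoun within its binding domain → coindexation would violate Principle B.
*Ivan₂*: the pronoun c-commands this R-expression → coindexation would violate Principle C on *Ivan₂*.

none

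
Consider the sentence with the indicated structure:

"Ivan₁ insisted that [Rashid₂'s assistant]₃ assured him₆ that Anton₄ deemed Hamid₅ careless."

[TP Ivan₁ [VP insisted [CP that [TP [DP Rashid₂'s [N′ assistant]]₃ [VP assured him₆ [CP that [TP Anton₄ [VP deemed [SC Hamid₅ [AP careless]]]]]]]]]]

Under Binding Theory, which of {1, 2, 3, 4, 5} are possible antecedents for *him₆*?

{1, 2}

*him* is a pronoun, so Principle B applies: it must be free in its binding domain.
Binding domain of *him₆*: the embedded TP, whose subject is [Rashid₂'s assistant]₃.
*Ivan₁* c-commands the pronoun but from outside its binding domain, and is not c-commanded by it → coindexation permitted.
*Rashid₂* and the pronoun do not c-command one another → neither Principle B nor Principle C is at stake; coindexation permitted.
*[Rashid₂'s assistant]₃* c-commands the pronoun within its binding domain → coindexation would violate Principle B.
*Anton₄*: the pronoun c-commands this R-expression → coindexation would violate Principle C on *Anton₄*.
*Hamid₅*: the pronoun c-commands this R-expression → coindexation would violate Principle C on *Hamid₅*.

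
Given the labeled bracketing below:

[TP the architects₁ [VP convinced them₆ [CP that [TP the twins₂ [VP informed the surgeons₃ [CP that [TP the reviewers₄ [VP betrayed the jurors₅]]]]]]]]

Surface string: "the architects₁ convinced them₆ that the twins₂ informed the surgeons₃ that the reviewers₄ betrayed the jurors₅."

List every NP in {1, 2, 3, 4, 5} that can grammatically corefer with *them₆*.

none

*them* is a pronoun, so Principle B applies: it must be free in its binding domain.
Binding domain of *them₆*: the matrix TP, whose subject is the architects₁.
*the architects₁* c-commands the pronoun within its binding domain → coindexation would violate Principle B.
*the twins₂*: the pronoun c-commands this R-expression → coindexation would violate Principle C on *the twins₂*.
*the surgeons₃*: the pronoun c-commands this R-expression → coindexation would violate Principle C on *the surgeons₃*.
*the reviewers₄*: the pronoun c-commands this R-expression → coindexation would violate Principle C on *the reviewers₄*.
*the jurors₅*: the pronoun c-commands this R-expression → coindexation would violate Principle C on *the jurors₅*.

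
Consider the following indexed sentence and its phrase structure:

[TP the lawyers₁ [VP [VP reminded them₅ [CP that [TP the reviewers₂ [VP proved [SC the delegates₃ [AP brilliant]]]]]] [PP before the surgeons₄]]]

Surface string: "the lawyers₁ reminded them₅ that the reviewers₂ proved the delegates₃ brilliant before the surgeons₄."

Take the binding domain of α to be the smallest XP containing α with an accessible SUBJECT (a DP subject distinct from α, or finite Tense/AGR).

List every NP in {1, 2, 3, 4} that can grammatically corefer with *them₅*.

{4}

*them* is a pronoun, so Principle B applies: it must be free in its binding domain.
Binding domain of *them₅*: the matrix TP, whose subject is the lawyers₁.
*the lawyers₁* c-commands the pronoun within its binding domain → coindexation would violate Principle B.
*the reviewers₂*: the pronoun c-commands this R-expression → coindexation would violate Principle C on *the reviewers₂*.
*the delegates₃*: the pronoun c-commands this R-expression → coindexation would violate Principle C on *the delegates₃*.
*the surgeons₄* and the pronoun do not c-command one another → neither Principle B nor Principle C is at stake; coindexation permitted.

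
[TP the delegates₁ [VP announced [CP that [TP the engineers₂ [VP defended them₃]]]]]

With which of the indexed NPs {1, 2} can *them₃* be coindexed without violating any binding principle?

{1}

*them* is a pronoun, so Principle B applies: it must be free in its binding domain.
Binding domain of *them₃*: the embedded TP, whose subject is the engineers₂.
*the delegates₁* c-commands the pronoun but from outside its binding domain, and is not c-commanded by it → coindexation permitted.
*the engineers₂* c-commands the pronoun within its binding domain → coindexation would violate Principle B.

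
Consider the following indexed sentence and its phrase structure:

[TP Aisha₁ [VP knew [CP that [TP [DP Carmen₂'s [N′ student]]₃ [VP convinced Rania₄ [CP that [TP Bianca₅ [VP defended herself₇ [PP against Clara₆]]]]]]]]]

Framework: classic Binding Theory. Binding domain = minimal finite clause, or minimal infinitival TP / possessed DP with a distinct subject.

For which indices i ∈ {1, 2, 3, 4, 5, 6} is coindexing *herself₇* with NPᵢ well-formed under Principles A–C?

{5}

*herself* is an anaphor, so Principle A applies: it must be bound in its binding domain.
Binding domain of *herself₇*: the embedded TP, whose subject is Bianca₅.
*Aisha₁* c-commands the anaphor but is outside its binding domain → cannot satisfy Principle A.
*Carmen₂* does not c-command the anaphor → cannot bind it.
*[Carmen₂'s student]₃* c-commands the anaphor but is outside its binding domain → cannot satisfy Principle A.
*Rania₄* c-commands the anaphor but is outside its binding domain → cannot satisfy Principle A.
*Bianca₅* c-commands the anaphor within its binding domain → licit binder.
*Clara₆* does not c-command the anaphor → cannot bind it.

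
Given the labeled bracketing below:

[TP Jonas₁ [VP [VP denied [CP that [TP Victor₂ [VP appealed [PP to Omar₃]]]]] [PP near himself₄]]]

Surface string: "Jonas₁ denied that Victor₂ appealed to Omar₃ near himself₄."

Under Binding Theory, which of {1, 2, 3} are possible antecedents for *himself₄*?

*himself* is an anaphor, so Principle A applies: it must be bound in its binding domain.
Binding domain of *himself₄*: the matrix TP, whose subject is Jonas₁.
*Jonas₁* c-commands the anaphor within its binding domain → licit binder.
*Victor₂* does not c-command the anaphor → cannot bind it.
*Omar₃* does not c-command the anaphor → cannot bind it.

{1}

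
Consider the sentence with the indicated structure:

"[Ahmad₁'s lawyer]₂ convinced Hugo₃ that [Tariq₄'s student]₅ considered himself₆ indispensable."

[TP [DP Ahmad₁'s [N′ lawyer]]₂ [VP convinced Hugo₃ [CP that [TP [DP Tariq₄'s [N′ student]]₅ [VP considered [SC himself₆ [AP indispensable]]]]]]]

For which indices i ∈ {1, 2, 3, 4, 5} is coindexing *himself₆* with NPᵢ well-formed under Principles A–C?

{5}

*himself* is an anaphor, so Principle A applies: it must be bound in its binding domain.
Binding domain of *himself₆*: the embedded TP, whose subject is [Tariq₄'s student]₅.
*Ahmad₁* does not c-command the anaphor → cannot bind it.
*[Ahmad₁'s lawyer]₂* c-commands the anaphor but is outside its binding domain → cannot satisfy Principle A.
*Hugo₃* c-commands the anaphor but is outside its binding domain → cannot satisfy Principle A.
*Tariq₄* does not c-command the anaphor → cannot bind it.
*[Tariq₄'s student]₅* c-commands the anaphor within its binding domain → licit binder.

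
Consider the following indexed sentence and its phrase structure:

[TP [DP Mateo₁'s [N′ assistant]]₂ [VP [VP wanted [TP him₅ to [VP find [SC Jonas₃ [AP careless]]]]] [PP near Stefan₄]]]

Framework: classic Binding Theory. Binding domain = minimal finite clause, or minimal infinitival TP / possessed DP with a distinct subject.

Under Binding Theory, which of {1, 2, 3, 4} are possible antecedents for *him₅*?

{1, 4}

*him* is a pronoun, so Principle B applies: it must be free in its binding domain.
Binding domain of *him₅*: the matrix TP, whose subject is [Mateo₁'s assistant]₂.
*Mateo₁* and the pronoun do not c-command one another → neither Principle B nor Principle C is at stake; coindexation permitted.
*[Mateo₁'s assistant]₂* c-commands the pronoun within its binding domain → coindexation would violate Principle B.
*Jonas₃*: the pronoun c-commands this R-expression → coindexation would violate Principle C on *Jonas₃*.
*Stefan₄* and the pronoun do not c-command one another → neither Principle B nor Principle C is at stake; coindexation permitted.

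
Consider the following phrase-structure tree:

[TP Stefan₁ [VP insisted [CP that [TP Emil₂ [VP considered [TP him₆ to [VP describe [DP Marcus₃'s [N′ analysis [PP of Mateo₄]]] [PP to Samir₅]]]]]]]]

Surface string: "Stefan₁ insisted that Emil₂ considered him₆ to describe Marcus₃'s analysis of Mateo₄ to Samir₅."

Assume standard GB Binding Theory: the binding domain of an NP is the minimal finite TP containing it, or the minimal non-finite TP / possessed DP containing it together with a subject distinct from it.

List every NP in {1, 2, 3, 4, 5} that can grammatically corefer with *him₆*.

{1}

*him* is a pronoun, so Principle B applies: it must be free in its binding domain.
Binding domain of *him₆*: the embedded TP, whose subject is Emil₂.
*Stefan₁* c-commands the pronoun but from outside its binding domain, and is not c-commanded by it → coindexation permitted.
*Emil₂* c-commands the pronoun within its binding domain → coindexation would violate Principle B.
*Marcus₃*: the pronoun c-commands this R-expression → coindexation would violate Principle C on *Marcus₃*.
*Mateo₄*: the pronoun c-commands this R-expression → coindexation would violate Principle C on *Mateo₄*.
*Samir₅*: the pronoun c-commands this R-expression → coindexation would violate Principle C on *Samir₅*.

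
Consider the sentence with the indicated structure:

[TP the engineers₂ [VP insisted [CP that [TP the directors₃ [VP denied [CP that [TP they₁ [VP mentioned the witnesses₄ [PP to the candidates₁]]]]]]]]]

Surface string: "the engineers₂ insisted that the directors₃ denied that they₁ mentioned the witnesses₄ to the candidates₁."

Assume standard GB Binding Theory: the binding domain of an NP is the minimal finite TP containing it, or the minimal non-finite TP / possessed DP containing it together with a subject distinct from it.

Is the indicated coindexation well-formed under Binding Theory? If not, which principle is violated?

Principle C

The two coindexed NPs are *they₁* and *the candidates₁*.
*the candidates₁* is an R-expression. Principle C requires it to be free everywhere.
*they₁* c-commands it and carries the same index.
The R-expression is bound → Principle C violation.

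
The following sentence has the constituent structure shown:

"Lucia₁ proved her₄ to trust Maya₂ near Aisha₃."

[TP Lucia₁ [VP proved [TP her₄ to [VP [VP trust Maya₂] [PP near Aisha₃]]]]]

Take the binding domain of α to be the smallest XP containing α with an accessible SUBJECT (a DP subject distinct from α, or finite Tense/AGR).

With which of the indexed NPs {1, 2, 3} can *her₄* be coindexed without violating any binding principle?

none

*her* is a pronoun, so Principle B applies: it must be free in its binding domain.
Binding domain of *her₄*: the matrix TP, whose subject is Lucia₁.
*Lucia₁* c-commands the pronoun within its binding domain → coindexation would violate Principle B.
*Maya₂*: the pronoun c-commands this R-expression → coindexation would violate Principle C on *Maya₂*.
*Aisha₃*: the pronoun c-commands this R-expression → coindexation would violate Principle C on *Aisha₃*.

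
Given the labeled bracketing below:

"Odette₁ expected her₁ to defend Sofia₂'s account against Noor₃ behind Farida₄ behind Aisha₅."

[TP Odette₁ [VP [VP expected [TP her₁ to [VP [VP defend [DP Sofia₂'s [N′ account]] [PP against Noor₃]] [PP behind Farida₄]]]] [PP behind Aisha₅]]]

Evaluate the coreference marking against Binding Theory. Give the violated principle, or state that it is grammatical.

The two coindexed NPs are *Odette₁* and *her₁*.
*her₁* is a pronoun. Its binding domain is the matrix TP, whose subject is Odette₁.
*Odette₁* c-commands it within that domain and carries the same index.
The pronoun is locally bound → Principle B violation.

Principle B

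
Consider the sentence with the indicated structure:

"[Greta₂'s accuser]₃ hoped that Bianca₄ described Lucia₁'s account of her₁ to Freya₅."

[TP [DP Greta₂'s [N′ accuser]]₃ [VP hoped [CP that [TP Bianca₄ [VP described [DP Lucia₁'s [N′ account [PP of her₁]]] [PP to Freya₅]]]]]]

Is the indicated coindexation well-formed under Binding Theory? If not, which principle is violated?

Principle B

The two coindexed NPs are *Lucia₁* and *her₁*.
*her₁* is a pronoun. Its binding domain is the possessed DP, whose subject is Lucia₁.
*Lucia₁* c-commands it within that domain and carries the same index.
The pronoun is locally bound → Principle B violation.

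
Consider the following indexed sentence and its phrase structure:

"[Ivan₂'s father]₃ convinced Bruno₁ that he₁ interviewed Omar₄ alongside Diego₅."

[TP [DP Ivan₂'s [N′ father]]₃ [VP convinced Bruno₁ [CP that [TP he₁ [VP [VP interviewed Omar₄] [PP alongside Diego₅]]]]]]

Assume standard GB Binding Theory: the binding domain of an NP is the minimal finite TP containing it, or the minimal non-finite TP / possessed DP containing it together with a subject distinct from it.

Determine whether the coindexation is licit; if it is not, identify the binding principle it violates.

The two coindexed NPs are *Bruno₁* and *he₁*.
*he₁* is a pronoun; nothing c-commands it within its binding domain (the embedded TP.), so Principle B holds trivially.
*Bruno₁* is an R-expression; *he₁* does not c-command it, and no other NP shares its index, so Principle C is satisfied.
All principles are respected.

grammatical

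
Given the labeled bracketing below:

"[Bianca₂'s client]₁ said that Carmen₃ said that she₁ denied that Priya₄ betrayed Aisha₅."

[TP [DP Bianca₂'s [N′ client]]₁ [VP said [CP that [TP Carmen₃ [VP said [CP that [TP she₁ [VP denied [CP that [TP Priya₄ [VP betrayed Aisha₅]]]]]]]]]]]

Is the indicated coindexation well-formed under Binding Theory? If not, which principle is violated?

grammatical

The two coindexed NPs are *[Bianca₂'s client]₁* and *she₁*.
*she₁* is a pronoun; nothing c-commands it within its binding domain (the embedded TP.), so Principle B holds trivially.
*[Bianca₂'s client]₁* is an R-expression; *she₁* does not c-command it, and no other NP shares its index, so Principle C is satisfied.
All principles are respected.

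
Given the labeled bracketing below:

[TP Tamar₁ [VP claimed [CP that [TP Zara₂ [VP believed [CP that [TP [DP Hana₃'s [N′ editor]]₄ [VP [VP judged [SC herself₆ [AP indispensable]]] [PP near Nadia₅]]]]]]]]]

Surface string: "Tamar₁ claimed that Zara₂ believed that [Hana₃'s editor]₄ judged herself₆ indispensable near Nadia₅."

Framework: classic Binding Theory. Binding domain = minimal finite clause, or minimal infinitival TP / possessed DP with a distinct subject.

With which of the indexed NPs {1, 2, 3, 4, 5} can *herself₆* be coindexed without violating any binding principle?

{4}

*herself* is an anaphor, so Principle A applies: it must be bound in its binding domain.
Binding domain of *herself₆*: the embedded TP, whose subject is [Hana₃'s editor]₄.
*Tamar₁* c-commands the anaphor but is outside its binding domain → cannot satisfy Principle A.
*Zara₂* c-commands the anaphor but is outside its binding domain → cannot satisfy Principle A.
*Hana₃* does not c-command the anaphor → cannot bind it.
*[Hana₃'s editor]₄* c-commands the anaphor within its binding domain → licit binder.
*Nadia₅* does not c-command the anaphor → cannot bind it.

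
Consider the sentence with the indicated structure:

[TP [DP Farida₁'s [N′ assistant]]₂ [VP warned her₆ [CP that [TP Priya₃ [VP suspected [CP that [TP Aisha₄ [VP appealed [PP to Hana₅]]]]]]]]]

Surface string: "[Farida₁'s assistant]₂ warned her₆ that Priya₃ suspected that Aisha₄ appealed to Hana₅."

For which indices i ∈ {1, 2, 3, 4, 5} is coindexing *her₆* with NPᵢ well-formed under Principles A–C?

*her* is a pronoun, so Principle B applies: it must be free in its binding domain.
Binding domain of *her₆*: the matrix TP, whose subject is [Farida₁'s assistant]₂.
*Farida₁* and the pronoun do not c-command one another → neither Principle B nor Principle C is at stake; coindexation permitted.
*[Farida₁'s assistant]₂* c-commands the pronoun within its binding domain → coindexation would violate Principle B.
*Priya₃*: the pronoun c-commands this R-expression → coindexation would violate Principle C on *Priya₃*.
*Aisha₄*: the pronoun c-commands this R-expression → coindexation would violate Principle C on *Aisha₄*.
*Hana₅*: the pronoun c-commands this R-expression → coindexation would violate Principle C on *Hana₅*.

{1}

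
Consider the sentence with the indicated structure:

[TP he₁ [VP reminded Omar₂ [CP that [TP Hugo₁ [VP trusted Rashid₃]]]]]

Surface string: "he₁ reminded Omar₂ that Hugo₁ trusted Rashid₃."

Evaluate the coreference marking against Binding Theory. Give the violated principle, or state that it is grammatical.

Principle C

The two coindexed NPs are *he₁* and *Hugo₁*.
*Hugo₁* is an R-expression. Principle C requires it to be free everywhere.
*he₁* c-commands it and carries the same index.
The R-expression is bound → Principle C violation.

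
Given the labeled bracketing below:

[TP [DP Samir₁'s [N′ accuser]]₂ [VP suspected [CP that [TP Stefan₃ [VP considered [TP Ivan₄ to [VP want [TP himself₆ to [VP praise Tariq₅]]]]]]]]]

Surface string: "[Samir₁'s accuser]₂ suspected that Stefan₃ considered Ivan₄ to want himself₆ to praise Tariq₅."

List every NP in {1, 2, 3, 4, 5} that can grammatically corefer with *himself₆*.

{4}

*himself* is an anaphor, so Principle A applies: it must be bound in its binding domain.
Binding domain of *himself₆*: the embedded TP, whose subject is Ivan₄.
*Samir₁* does not c-command the anaphor → cannot bind it.
*[Samir₁'s accuser]₂* c-commands the anaphor but is outside its binding domain → cannot satisfy Principle A.
*Stefan₃* c-commands the anaphor but is outside its binding domain → cannot satisfy Principle A.
*Ivan₄* c-commands the anaphor within its binding domain → licit binder.
*Tariq₅* does not c-command the anaphor → cannot bind it.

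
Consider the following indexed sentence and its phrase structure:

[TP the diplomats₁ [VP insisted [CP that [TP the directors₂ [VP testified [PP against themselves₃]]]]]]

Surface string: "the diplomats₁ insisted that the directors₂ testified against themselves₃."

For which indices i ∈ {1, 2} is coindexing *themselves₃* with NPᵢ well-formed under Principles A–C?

*themselves* is an anaphor, so Principle A applies: it must be bound in its binding domain.
Binding domain of *themselves₃*: the embedded TP, whose subject is the directors₂.
*the diplomats₁* c-commands the anaphor but is outside its binding domain → cannot satisfy Principle A.
*the directors₂* c-commands the anaphor within its binding domain → licit binder.

{2}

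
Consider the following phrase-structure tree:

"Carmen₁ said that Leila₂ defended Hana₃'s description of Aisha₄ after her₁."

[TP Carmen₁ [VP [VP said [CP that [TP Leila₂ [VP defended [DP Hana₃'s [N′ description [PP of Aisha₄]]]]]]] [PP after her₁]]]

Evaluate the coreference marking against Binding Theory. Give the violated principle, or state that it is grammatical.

Principle B

The two coindexed NPs are *Carmen₁* and *her₁*.
*her₁* is a pronoun. Its binding domain is the matrix TP, whose subject is Carmen₁.
*Carmen₁* c-commands it within that domain and carries the same index.
The pronoun is locally bound → Principle B violation.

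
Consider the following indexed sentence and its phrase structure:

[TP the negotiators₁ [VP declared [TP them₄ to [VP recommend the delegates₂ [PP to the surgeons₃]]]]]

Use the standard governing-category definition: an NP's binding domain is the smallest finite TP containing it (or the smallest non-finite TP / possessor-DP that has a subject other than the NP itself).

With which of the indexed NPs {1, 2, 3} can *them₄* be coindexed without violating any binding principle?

*them* is a pronoun, so Principle B applies: it must be free in its binding domain.
Binding domain of *them₄*: the matrix TP, whose subject is the negotiators₁.
*the negotiators₁* c-commands the pronoun within its binding domain → coindexation would violate Principle B.
*the delegates₂*: the pronoun c-commands this R-expression → coindexation would violate Principle C on *the delegates₂*.
*the surgeons₃*: the pronoun c-commands this R-expression → coindexation would violate Principle C on *the surgeons₃*.

none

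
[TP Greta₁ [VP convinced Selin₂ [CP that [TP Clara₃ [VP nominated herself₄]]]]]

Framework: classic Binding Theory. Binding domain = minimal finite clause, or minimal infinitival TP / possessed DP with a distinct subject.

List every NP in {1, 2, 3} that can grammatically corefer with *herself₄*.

*herself* is an anaphor, so Principle A applies: it must be bound in its binding domain.
Binding domain of *herself₄*: the embedded TP, whose subject is Clara₃.
*Greta₁* c-commands the anaphor but is outside its binding domain → cannot satisfy Principle A.
*Selin₂* c-commands the anaphor but is outside its binding domain → cannot satisfy Principle A.
*Clara₃* c-commands the anaphor within its binding domain → licit binder.

{3}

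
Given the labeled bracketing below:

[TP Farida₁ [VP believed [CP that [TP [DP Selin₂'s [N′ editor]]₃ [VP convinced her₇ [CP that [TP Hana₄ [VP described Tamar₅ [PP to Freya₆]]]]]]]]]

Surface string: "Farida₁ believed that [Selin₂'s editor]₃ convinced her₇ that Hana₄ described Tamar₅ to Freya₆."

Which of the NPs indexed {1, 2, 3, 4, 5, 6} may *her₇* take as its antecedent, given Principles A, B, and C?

*her* is a pronoun, so Principle B applies: it must be free in its binding domain.
Binding domain of *her₇*: the embedded TP, whose subject is [Selin₂'s editor]₃.
*Farida₁* c-commands the pronoun but from outside its binding domain, and is not c-commanded by it → coindexation permitted.
*Selin₂* and the pronoun do not c-command one another → neither Principle B nor Principle C is at stake; coindexation permitted.
*[Selin₂'s editor]₃* c-commands the pronoun within its binding domain → coindexation would violate Principle B.
*Hana₄*: the pronoun c-commands this R-expression → coindexation would violate Principle C on *Hana₄*.
*Tamar₅*: the pronoun c-commands this R-expression → coindexation would violate Principle C on *Tamar₅*.
*Freya₆*: the pronoun c-commands this R-expression → coindexation would violate Principle C on *Freya₆*.

{1, 2}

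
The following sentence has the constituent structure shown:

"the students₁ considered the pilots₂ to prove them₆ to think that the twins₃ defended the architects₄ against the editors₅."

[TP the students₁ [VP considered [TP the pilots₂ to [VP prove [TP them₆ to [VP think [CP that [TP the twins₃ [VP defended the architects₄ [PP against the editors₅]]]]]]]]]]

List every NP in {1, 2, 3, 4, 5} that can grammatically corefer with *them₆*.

*them* is a pronoun, so Principle B applies: it must be free in its binding domain.
Binding domain of *them₆*: the embedded TP, whose subject is the pilots₂.
*the students₁* c-commands the pronoun but from outside its binding domain, and is not c-commanded by it → coindexation permitted.
*the pilots₂* c-commands the pronoun within its binding domain → coindexation would violate Principle B.
*the twins₃*: the pronoun c-commands this R-expression → coindexation would violate Principle C on *the twins₃*.
*the architects₄*: the pronoun c-commands this R-expression → coindexation would violate Principle C on *the architects₄*.
*the editors₅*: the pronoun c-commands this R-expression → coindexation would violate Principle C on *the editors₅*.

{1}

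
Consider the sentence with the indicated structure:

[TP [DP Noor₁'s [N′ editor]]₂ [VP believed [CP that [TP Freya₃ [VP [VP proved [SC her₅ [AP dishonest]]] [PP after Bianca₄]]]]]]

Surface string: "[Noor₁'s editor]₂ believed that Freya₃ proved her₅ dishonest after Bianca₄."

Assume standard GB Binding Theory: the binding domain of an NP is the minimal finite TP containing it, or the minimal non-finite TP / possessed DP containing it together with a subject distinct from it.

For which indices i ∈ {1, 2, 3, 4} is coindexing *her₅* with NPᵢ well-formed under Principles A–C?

{1, 2, 4}

*her* is a pronoun, so Principle B applies: it must be free in its binding domain.
Binding domain of *her₅*: the embedded TP, whose subject is Freya₃.
*Noor₁* and the pronoun do not c-command one another → neither Principle B nor Principle C is at stake; coindexation permitted.
*[Noor₁'s editor]₂* c-commands the pronoun but from outside its binding domain, and is not c-commanded by it → coindexation permitted.
*Freya₃* c-commands the pronoun within its binding domain → coindexation would violate Principle B.
*Bianca₄* and the pronoun do not c-command one another → neither Principle B nor Principle C is at stake; coindexation permitted.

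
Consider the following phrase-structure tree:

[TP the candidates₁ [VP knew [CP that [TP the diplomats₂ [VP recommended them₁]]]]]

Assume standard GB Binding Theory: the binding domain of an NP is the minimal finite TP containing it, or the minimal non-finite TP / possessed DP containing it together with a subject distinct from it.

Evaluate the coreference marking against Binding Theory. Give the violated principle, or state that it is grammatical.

The two coindexed NPs are *the candidates₁* and *them₁*.
*them₁* is a pronoun; its binding domain is the embedded TP, whose subject is the diplomats₂. Within that domain it is c-commanded only by *the diplomats₂*, which carries a different index — the pronoun is free locally, so Principle B holds.
*the candidates₁* is an R-expression; *them₁* does not c-command it, and no other NP shares its index, so Principle C is satisfied.
All principles are respected.

grammatical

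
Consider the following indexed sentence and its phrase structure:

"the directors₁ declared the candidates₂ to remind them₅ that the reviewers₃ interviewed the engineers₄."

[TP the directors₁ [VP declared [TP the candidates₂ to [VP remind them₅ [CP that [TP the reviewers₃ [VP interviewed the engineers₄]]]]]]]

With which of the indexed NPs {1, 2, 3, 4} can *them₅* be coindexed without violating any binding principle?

{1}

*them* is a pronoun, so Principle B applies: it must be free in its binding domain.
Binding domain of *them₅*: the embedded TP, whose subject is the candidates₂.
*the directors₁* c-commands the pronoun but from outside its binding domain, and is not c-commanded by it → coindexation permitted.
*the candidates₂* c-commands the pronoun within its binding domain → coindexation would violate Principle B.
*the reviewers₃*: the pronoun c-commands this R-expression → coindexation would violate Principle C on *the reviewers₃*.
*the engineers₄*: the pronoun c-commands this R-expression → coindexation would violate Principle C on *the engineers₄*.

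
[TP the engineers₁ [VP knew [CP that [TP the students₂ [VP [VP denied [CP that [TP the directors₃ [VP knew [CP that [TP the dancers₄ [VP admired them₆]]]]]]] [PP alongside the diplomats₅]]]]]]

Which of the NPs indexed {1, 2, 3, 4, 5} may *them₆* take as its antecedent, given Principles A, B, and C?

*them* is a pronoun, so Principle B applies: it must be free in its binding domain.
Binding domain of *them₆*: the embedded TP, whose subject is the dancers₄.
*the engineers₁* c-commands the pronoun but from outside its binding domain, and is not c-commanded by it → coindexation permitted.
*the students₂* c-commands the pronoun but from outside its binding domain, and is not c-commanded by it → coindexation permitted.
*the directors₃* c-commands the pronoun but from outside its binding domain, and is not c-commanded by it → coindexation permitted.
*the dancers₄* c-commands the pronoun within its binding domain → coindexation would violate Principle B.
*the diplomats₅* and the pronoun do not c-command one another → neither Principle B nor Principle C is at stake; coindexation permitted.

{1, 2, 3, 5}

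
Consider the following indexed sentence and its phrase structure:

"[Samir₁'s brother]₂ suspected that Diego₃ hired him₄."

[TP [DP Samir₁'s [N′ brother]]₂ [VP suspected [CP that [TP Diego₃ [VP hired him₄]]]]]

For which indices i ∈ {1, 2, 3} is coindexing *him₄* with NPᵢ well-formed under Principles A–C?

*him* is a pronoun, so Principle B applies: it must be free in its binding domain.
Binding domain of *him₄*: the embedded TP, whose subject is Diego₃.
*Samir₁* and the pronoun do not c-command one another → neither Principle B nor Principle C is at stake; coindexation permitted.
*[Samir₁'s brother]₂* c-commands the pronoun but from outside its binding domain, and is not c-commanded by it → coindexation permitted.
*Diego₃* c-commands the pronoun within its binding domain → coindexation would violate Principle B.

{1, 2}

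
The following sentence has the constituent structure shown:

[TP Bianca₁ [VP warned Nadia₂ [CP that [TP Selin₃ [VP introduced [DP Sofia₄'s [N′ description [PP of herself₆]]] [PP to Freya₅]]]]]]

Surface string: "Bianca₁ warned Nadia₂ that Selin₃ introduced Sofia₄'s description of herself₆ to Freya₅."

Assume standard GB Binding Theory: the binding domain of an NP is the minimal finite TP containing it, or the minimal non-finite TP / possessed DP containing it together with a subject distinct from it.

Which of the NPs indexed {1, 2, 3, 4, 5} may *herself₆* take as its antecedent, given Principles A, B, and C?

*herself* is an anaphor, so Principle A applies: it must be bound in its binding domain.
Binding domain of *herself₆*: the possessed DP, whose subject is Sofia₄.
*Bianca₁* c-commands the anaphor but is outside its binding domain → cannot satisfy Principle A.
*Nadia₂* c-commands the anaphor but is outside its binding domain → cannot satisfy Principle A.
*Selin₃* c-commands the anaphor but is outside its binding domain → cannot satisfy Principle A.
*Sofia₄* c-commands the anaphor within its binding domain → licit binder.
*Freya₅* does not c-command the anaphor → cannot bind it.

{4}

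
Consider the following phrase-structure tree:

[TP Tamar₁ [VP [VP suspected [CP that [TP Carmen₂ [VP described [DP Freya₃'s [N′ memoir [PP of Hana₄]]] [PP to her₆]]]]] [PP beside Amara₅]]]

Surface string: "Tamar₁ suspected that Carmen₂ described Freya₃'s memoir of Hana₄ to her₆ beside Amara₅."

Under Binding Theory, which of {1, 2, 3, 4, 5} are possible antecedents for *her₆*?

*her* is a pronoun, so Principle B applies: it must be free in its binding domain.
Binding domain of *her₆*: the embedded TP, whose subject is Carmen₂.
*Tamar₁* c-commands the pronoun but from outside its binding domain, and is not c-commanded by it → coindexation permitted.
*Carmen₂* c-commands the pronoun within its binding domain → coindexation would violate Principle B.
*Freya₃* and the pronoun do not c-command one another → neither Principle B nor Principle C is at stake; coindexation permitted.
*Hana₄* and the pronoun do not c-command one another → neither Principle B nor Principle C is at stake; coindexation permitted.
*Amara₅* and the pronoun do not c-command one another → neither Principle B nor Principle C is at stake; coindexation permitted.

{1, 3, 4, 5}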